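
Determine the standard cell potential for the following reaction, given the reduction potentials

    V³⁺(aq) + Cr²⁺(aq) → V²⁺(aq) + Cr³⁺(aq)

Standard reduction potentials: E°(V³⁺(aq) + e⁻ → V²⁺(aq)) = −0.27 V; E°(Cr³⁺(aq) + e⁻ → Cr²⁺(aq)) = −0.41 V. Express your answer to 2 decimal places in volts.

V³⁺(aq) gains electrons, so the V³⁺/V²⁺ couple is the cathode; the Cr³⁺/Cr²⁺ couple is the anode.
E°cell = E°(cathode) − E°(anode) = −0.27 − (−0.41) = +0.14 V.

+0.14 V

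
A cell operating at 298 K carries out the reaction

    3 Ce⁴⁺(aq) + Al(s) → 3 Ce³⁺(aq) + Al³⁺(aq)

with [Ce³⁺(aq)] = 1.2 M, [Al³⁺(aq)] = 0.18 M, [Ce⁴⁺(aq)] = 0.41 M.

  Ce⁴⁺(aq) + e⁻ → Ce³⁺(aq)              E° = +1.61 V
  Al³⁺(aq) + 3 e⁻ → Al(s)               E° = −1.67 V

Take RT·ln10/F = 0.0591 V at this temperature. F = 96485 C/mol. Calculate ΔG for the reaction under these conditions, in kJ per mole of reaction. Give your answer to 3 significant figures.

With Ce⁴⁺/Ce³⁺ reduced at the cathode, E°cell = +1.61 − (−1.67) = +3.28 V and n = 3.
Q = ([Ce³⁺(aq)]^3·[Al³⁺(aq)]) / [Ce⁴⁺(aq)]^3 = 4.51, so log Q = 0.654 and E = +3.28 − (0.0591/3)(0.654) = +3.2671 V.
Then ΔG = −nFE = −3 × 96485 × +3.2671 J/mol = −946 kJ/mol.

−946 kJ/mol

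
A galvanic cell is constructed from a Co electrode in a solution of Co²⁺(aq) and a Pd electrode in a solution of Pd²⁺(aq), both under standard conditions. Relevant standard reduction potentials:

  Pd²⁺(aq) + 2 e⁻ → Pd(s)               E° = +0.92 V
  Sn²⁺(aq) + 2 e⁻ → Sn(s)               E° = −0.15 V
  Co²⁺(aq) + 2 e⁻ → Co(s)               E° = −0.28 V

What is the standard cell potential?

+1.20 V

Of the two couples in this cell, the one with the more positive reduction potential is reduced at the cathode: here that is Pd²⁺/Pd (+0.92 V); Co²⁺/Co (−0.28 V) is the anode.
E°cell = E°(cathode) − E°(anode) = +0.92 − (−0.28) = +1.20 V.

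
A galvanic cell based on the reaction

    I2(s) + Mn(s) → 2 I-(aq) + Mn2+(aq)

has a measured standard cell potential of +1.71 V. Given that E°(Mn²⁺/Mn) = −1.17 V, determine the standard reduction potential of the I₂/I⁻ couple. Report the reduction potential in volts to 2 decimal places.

+0.54 V

In the reaction as written the I₂/I⁻ couple is reduced (cathode) and Mn²⁺/Mn is oxidized (anode), so E°cell = E°(I₂/I⁻) − E°(Mn²⁺/Mn).
E°(I₂/I⁻) = E°cell + E°(anode) = +1.71 + (−1.17) = +0.54 V.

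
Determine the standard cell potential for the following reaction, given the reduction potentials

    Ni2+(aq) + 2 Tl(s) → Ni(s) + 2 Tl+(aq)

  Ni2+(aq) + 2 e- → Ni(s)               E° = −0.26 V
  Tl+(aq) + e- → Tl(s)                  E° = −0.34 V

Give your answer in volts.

+0.08 V

In the reaction as written, Ni2+(aq) is reduced (cathode) and Tl+(aq) is produced by oxidation at the anode.
E°cell = E°(cathode) − E°(anode) = −0.26 − (−0.34) = +0.08 V.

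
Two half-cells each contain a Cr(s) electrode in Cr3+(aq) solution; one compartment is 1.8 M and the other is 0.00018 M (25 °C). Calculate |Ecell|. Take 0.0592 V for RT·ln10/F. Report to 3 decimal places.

0.079 V

For a concentration cell E°cell = 0, since both electrodes use the same couple.
The compartment with the higher Cr3+(aq) concentration (1.8 M) acts as the cathode; ions are reduced there and produced at the dilute (0.00018 M) anode.
With n = 3, Ecell = −(0.0592/3)·log([dilute]/[conc]) = −(0.0592/3)·log(0.00018/1.8) = +0.079 V.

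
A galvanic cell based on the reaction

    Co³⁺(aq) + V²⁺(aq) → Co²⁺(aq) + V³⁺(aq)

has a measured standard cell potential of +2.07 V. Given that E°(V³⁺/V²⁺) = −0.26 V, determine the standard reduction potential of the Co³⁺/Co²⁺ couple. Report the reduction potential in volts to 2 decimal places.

+1.81 V

In the reaction as written the Co³⁺/Co²⁺ couple is reduced (cathode) and V³⁺/V²⁺ is oxidized (anode), so E°cell = E°(Co³⁺/Co²⁺) − E°(V³⁺/V²⁺).
E°(Co³⁺/Co²⁺) = E°cell + E°(anode) = +2.07 + (−0.26) = +1.81 V.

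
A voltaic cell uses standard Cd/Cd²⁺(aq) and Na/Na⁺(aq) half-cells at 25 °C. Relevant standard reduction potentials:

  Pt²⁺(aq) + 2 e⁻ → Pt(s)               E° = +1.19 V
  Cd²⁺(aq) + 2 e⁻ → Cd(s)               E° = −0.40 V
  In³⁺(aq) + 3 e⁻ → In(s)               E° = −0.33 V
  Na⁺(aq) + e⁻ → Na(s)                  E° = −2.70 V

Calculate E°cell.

+2.30 V

Of the two couples in this cell, the one with the more positive reduction potential is reduced at the cathode: here that is Cd²⁺/Cd (−0.40 V); Na⁺/Na (−2.70 V) is the anode.
E°cell = E°(cathode) − E°(anode) = −0.40 − (−2.70) = +2.30 V.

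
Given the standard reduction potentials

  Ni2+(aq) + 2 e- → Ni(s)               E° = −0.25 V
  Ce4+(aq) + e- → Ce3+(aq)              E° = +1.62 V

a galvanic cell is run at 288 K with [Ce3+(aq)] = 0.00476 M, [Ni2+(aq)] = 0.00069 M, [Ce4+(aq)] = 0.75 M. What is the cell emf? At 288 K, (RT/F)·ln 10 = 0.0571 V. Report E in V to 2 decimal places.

+2.09 V

Since E°(Ce⁴⁺/Ce³⁺) > E°(Ni²⁺/Ni), Ce⁴⁺/Ce³⁺ serves as the cathode.
E°cell = +1.62 − (−0.25) = +1.87 V, with n = 2 electrons transferred.
For the overall reaction 2 Ce4+(aq) + Ni(s) → 2 Ce3+(aq) + Ni2+(aq), Q = ([Ce3+(aq)]^2·[Ni2+(aq)]) / [Ce4+(aq)]^2 = 2.78×10^−8, giving log Q = −7.556.
Applying E = E° − (RT ln10/nF)·log Q gives +1.87 − (0.0571/2)(−7.556) = +2.09 V.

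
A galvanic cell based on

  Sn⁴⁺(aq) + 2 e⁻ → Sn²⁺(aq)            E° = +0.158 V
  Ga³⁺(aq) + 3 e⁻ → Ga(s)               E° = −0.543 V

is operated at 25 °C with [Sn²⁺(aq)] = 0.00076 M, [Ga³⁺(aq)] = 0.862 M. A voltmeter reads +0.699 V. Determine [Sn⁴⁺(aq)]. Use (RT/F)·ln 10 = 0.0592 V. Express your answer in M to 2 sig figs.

With Sn⁴⁺/Sn²⁺ at the cathode and Ga³⁺/Ga at the anode, E°cell = +0.158 − (−0.543) = +0.701 V (n = 6).
Since E = E° − (0.0592/n)·log Q, log Q = n(E° − E)/0.0592 = 0.203.
The balanced reaction is 3 Sn⁴⁺(aq) + 2 Ga(s) → 3 Sn²⁺(aq) + 2 Ga³⁺(aq), so Q = ([Sn²⁺(aq)]^3·[Ga³⁺(aq)]^2) / [Sn⁴⁺(aq)]^3.
Isolating [Sn⁴⁺(aq)] in Q = 10^{0.203} yields log [Sn⁴⁺(aq)] = −3.230, i.e. 0.00059 M.

0.00059 M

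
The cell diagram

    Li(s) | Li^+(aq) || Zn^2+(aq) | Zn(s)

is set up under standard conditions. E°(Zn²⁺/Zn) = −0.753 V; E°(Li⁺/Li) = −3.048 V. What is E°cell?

By convention the left-hand electrode in cell notation is the anode (oxidation) and the right-hand electrode is the cathode (reduction).
E°cell = E°(right) − E°(left) = −0.753 − (−3.048) = +2.295 V.

+2.295 V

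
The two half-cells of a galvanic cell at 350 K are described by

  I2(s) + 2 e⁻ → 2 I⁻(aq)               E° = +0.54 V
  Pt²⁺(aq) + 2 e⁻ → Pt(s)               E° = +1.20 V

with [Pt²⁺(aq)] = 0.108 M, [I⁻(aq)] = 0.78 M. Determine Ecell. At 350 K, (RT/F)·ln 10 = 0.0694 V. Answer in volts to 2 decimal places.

Pt²⁺/Pt is reduced (cathode, E° = +1.20 V) and I₂/I⁻ is oxidized (anode).
E°cell = E°cat − E°an = +1.20 − (+0.54) = +0.66 V; n = 2.
The balanced reaction is Pt²⁺(aq) + 2 I⁻(aq) → Pt(s) + I2(s), so Q = 1 / ([Pt²⁺(aq)]·[I⁻(aq)]^2) = 15.2 and log Q = 1.182.
By the Nernst equation, E = +0.66 − (0.0694/2)·(1.182) = +0.62 V.

+0.62 V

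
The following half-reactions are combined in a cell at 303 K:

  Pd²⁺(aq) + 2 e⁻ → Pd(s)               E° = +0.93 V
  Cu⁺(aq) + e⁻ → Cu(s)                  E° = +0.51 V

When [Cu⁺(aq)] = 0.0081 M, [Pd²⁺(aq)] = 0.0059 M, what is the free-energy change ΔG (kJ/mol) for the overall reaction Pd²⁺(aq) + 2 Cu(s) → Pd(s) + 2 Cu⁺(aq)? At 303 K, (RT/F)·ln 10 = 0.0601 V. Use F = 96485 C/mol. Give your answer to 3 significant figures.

−92.4 kJ/mol

With Pd²⁺/Pd reduced at the cathode, E°cell = +0.93 − (+0.51) = +0.42 V and n = 2.
Q = [Cu⁺(aq)]^2 / [Pd²⁺(aq)] = 0.0111, so log Q = −1.954 and E = +0.42 − (0.0601/2)(−1.954) = +0.4787 V.
Finally ΔG = −nFE = −(2)(96485 C/mol)(+0.4787 V) = −92.4 kJ/mol.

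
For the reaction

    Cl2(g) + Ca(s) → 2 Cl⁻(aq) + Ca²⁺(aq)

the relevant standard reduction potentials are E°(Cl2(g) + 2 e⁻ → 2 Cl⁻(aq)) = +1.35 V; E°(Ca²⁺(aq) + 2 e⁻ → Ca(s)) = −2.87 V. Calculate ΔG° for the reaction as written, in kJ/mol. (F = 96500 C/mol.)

−814 kJ/mol

In the reaction as written Cl2(g) is reduced, so the Cl₂/Cl⁻ couple is the cathode and Ca²⁺/Ca is the anode.
E°cell = +1.35 − (−2.87) = +4.22 V; balancing electrons gives n = 2.
ΔG° = −nFE°cell = −(2)(96500)(+4.22) J/mol = −814 kJ/mol.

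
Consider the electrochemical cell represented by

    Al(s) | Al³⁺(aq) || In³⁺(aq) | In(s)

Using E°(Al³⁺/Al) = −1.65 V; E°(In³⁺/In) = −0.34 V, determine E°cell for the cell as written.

By convention the left-hand electrode in cell notation is the anode (oxidation) and the right-hand electrode is the cathode (reduction).
E°cell = E°(right) − E°(left) = −0.34 − (−1.65) = +1.31 V.

+1.31 V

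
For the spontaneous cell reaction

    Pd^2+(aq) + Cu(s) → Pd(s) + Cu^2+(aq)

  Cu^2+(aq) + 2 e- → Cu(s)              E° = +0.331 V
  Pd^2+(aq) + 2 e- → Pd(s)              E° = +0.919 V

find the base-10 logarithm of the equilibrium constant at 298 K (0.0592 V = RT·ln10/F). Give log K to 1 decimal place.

The Pd²⁺/Pd couple is reduced (cathode); E°cell = +0.919 − (+0.331) = +0.588 V with n = 2.
At equilibrium E = 0, so log K = nE°cell / 0.0592 = (2)(+0.588) / 0.0592 = 19.9.

log K = 19.9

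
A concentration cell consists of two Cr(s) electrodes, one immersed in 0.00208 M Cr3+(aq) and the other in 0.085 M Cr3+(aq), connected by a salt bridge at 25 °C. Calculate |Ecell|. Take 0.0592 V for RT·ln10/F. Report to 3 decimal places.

0.032 V

For a concentration cell E°cell = 0, since both electrodes use the same couple.
The compartment with the higher Cr3+(aq) concentration (0.085 M) acts as the cathode; ions are reduced there and produced at the dilute (0.00208 M) anode.
With n = 3, Ecell = −(0.0592/3)·log([dilute]/[conc]) = −(0.0592/3)·log(0.00208/0.085) = +0.032 V.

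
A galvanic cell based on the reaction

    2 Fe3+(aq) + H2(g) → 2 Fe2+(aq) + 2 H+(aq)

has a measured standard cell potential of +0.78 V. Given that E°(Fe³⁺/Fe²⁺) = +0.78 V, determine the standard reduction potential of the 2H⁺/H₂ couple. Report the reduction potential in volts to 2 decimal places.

+0.00 V

In the reaction as written the Fe³⁺/Fe²⁺ couple is reduced (cathode) and 2H⁺/H₂ is oxidized (anode), so E°cell = E°(Fe³⁺/Fe²⁺) − E°(2H⁺/H₂).
E°(2H⁺/H₂) = E°(cathode) − E°cell = +0.78 − (+0.78) = +0.00 V.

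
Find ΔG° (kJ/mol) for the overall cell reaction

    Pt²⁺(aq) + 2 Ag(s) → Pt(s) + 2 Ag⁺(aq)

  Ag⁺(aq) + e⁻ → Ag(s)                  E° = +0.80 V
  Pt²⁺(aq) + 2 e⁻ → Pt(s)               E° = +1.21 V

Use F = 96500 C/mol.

−79.1 kJ/mol

In the reaction as written Pt²⁺(aq) is reduced, so the Pt²⁺/Pt couple is the cathode and Ag⁺/Ag is the anode.
E°cell = +1.21 − (+0.80) = +0.41 V; balancing electrons gives n = 2.
ΔG° = −nFE°cell = −(2)(96500)(+0.41) J/mol = −79.1 kJ/mol.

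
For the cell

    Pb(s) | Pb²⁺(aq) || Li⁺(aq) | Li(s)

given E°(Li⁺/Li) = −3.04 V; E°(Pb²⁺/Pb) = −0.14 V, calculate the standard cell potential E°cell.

−2.90 V

By convention the left-hand electrode in cell notation is the anode (oxidation) and the right-hand electrode is the cathode (reduction).
E°cell = E°(right) − E°(left) = −3.04 − (−0.14) = −2.90 V.
The negative sign shows that, as written, the cell would require an external voltage to drive the reaction.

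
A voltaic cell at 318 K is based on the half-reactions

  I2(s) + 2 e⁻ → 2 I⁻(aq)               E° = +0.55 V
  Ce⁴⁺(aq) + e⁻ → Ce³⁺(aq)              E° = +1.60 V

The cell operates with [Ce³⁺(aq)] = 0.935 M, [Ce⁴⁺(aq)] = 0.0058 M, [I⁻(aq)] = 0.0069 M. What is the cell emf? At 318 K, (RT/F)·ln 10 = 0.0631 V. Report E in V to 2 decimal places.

Since E°(Ce⁴⁺/Ce³⁺) > E°(I₂/I⁻), Ce⁴⁺/Ce³⁺ serves as the cathode.
E°cell = +1.60 − (+0.55) = +1.05 V, with n = 2 electrons transferred.
The balanced reaction is 2 Ce⁴⁺(aq) + 2 I⁻(aq) → 2 Ce³⁺(aq) + I2(s), so Q = [Ce³⁺(aq)]^2 / ([Ce⁴⁺(aq)]^2·[I⁻(aq)]^2) = 5.46×10^8 and log Q = 8.737.
E = E° − (0.0631/n)·log Q = +1.05 − (0.0631/2)(8.737) = +0.77 V.

+0.77 V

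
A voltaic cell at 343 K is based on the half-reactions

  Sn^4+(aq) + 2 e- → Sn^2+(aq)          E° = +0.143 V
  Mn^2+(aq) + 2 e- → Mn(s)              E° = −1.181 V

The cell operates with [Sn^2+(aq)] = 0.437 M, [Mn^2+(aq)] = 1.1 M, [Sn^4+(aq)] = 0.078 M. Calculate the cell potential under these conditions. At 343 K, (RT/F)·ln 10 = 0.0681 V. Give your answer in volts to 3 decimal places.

+1.297 V

Sn⁴⁺/Sn²⁺ is reduced (cathode, E° = +0.143 V) and Mn²⁺/Mn is oxidized (anode).
The standard potential is +0.143 − (−1.181) = +1.324 V and the balanced reaction transfers n = 2 electrons.
For the overall reaction Sn^4+(aq) + Mn(s) → Sn^2+(aq) + Mn^2+(aq), Q = ([Sn^2+(aq)]·[Mn^2+(aq)]) / [Sn^4+(aq)] = 6.16, giving log Q = 0.790.
E = E° − (0.0681/n)·log Q = +1.324 − (0.0681/2)(0.790) = +1.297 V.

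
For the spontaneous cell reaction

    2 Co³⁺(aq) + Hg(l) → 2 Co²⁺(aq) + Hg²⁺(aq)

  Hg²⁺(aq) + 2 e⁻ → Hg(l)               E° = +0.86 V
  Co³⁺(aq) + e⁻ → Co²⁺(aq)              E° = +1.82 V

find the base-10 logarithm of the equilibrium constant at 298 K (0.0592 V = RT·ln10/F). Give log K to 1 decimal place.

log K = 32.4

The Co³⁺/Co²⁺ couple is reduced (cathode); E°cell = +1.82 − (+0.86) = +0.96 V with n = 2.
At equilibrium E = 0, so log K = nE°cell / 0.0592 = (2)(+0.96) / 0.0592 = 32.4.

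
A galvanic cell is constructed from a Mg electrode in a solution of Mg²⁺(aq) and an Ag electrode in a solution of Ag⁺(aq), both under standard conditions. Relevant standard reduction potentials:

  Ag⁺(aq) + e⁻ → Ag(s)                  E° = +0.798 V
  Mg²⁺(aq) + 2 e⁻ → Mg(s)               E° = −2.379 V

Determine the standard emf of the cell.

+3.177 V

Of the two couples in this cell, the one with the more positive reduction potential is reduced at the cathode: here that is Ag⁺/Ag (+0.798 V); Mg²⁺/Mg (−2.379 V) is the anode.
E°cell = E°(cathode) − E°(anode) = +0.798 − (−2.379) = +3.177 V.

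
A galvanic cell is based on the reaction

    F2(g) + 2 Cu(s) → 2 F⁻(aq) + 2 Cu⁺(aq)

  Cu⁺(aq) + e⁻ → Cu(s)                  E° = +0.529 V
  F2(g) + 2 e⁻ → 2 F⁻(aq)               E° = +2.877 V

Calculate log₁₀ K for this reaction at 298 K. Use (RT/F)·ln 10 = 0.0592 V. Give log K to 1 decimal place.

The F₂/F⁻ couple is reduced (cathode); E°cell = +2.877 − (+0.529) = +2.348 V with n = 2.
At equilibrium E = 0, so log K = nE°cell / 0.0592 = (2)(+2.348) / 0.0592 = 79.3.

log K = 79.3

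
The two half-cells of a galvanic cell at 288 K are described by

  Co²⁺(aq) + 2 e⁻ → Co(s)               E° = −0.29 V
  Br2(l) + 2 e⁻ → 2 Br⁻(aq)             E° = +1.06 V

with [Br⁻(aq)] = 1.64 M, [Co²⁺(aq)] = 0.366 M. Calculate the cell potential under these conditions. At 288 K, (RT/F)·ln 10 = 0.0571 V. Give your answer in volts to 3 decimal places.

+1.350 V

Since E°(Br₂/Br⁻) > E°(Co²⁺/Co), Br₂/Br⁻ serves as the cathode.
E°cell = E°cat − E°an = +1.06 − (−0.29) = +1.35 V; n = 2.
Balancing gives Br2(l) + Co(s) → 2 Br⁻(aq) + Co²⁺(aq); hence Q = [Br⁻(aq)]^2·[Co²⁺(aq)] = 0.984 (log Q = −0.007).
E = E° − (0.0571/n)·log Q = +1.35 − (0.0571/2)(−0.007) = +1.350 V.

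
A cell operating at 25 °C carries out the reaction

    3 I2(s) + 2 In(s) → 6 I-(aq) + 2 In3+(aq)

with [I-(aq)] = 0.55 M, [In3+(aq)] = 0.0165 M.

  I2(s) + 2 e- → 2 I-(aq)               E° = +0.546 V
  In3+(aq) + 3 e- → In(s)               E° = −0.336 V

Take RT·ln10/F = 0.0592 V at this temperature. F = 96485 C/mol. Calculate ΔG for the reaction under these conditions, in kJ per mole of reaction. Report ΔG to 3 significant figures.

With I₂/I⁻ reduced at the cathode, E°cell = +0.546 − (−0.336) = +0.882 V and n = 6.
Q = [I-(aq)]^6·[In3+(aq)]^2 = 7.54×10^−6, so log Q = −5.123 and E = +0.882 − (0.0592/6)(−5.123) = +0.9325 V.
Finally ΔG = −nFE = −(6)(96485 C/mol)(+0.9325 V) = −540 kJ/mol.

−540 kJ/mol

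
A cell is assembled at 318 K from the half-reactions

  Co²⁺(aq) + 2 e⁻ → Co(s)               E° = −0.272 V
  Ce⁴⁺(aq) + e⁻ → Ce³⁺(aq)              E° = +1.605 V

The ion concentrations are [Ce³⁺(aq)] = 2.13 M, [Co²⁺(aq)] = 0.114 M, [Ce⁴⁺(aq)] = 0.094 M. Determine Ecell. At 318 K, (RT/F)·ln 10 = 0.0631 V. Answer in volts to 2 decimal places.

+1.82 V

Since E°(Ce⁴⁺/Ce³⁺) > E°(Co²⁺/Co), Ce⁴⁺/Ce³⁺ serves as the cathode.
The standard potential is +1.605 − (−0.272) = +1.877 V and the balanced reaction transfers n = 2 electrons.
Balancing gives 2 Ce⁴⁺(aq) + Co(s) → 2 Ce³⁺(aq) + Co²⁺(aq); hence Q = ([Ce³⁺(aq)]^2·[Co²⁺(aq)]) / [Ce⁴⁺(aq)]^2 = 58.5 (log Q = 1.767).
Applying E = E° − (RT ln10/nF)·log Q gives +1.877 − (0.0631/2)(1.767) = +1.82 V.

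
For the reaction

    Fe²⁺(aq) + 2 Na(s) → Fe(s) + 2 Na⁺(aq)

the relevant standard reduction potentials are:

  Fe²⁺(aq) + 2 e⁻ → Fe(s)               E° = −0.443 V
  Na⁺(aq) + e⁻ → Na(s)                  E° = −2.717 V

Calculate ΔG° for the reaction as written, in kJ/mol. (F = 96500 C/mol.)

In the reaction as written Fe²⁺(aq) is reduced, so the Fe²⁺/Fe couple is the cathode and Na⁺/Na is the anode.
E°cell = −0.443 − (−2.717) = +2.274 V; balancing electrons gives n = 2.
ΔG° = −nFE°cell = −(2)(96500)(+2.274) J/mol = −439 kJ/mol.

−439 kJ/mol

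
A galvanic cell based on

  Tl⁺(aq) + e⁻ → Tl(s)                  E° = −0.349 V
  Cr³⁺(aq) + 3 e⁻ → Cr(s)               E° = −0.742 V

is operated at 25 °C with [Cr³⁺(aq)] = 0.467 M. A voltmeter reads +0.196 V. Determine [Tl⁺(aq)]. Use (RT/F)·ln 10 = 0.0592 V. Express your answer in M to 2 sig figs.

With Tl⁺/Tl at the cathode and Cr³⁺/Cr at the anode, E°cell = −0.349 − (−0.742) = +0.393 V (n = 3).
Rearranging E = E° − (0.0592/n)·log Q gives log Q = 3(+0.393 − (+0.196))/0.0592 = 9.983.
The balanced reaction is 3 Tl⁺(aq) + Cr(s) → 3 Tl(s) + Cr³⁺(aq), so Q = [Cr³⁺(aq)] / [Tl⁺(aq)]^3.
Isolating [Tl⁺(aq)] in Q = 10^{9.983} yields log [Tl⁺(aq)] = −3.438, i.e. 0.00036 M.

0.00036 M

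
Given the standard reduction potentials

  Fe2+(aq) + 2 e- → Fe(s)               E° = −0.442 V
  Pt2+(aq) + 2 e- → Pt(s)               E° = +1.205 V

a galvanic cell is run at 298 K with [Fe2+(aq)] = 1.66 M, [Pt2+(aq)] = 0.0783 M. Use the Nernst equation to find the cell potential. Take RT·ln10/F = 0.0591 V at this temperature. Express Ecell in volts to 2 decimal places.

+1.61 V

Since E°(Pt²⁺/Pt) > E°(Fe²⁺/Fe), Pt²⁺/Pt serves as the cathode.
E°cell = +1.205 − (−0.442) = +1.647 V, with n = 2 electrons transferred.
Balancing gives Pt2+(aq) + Fe(s) → Pt(s) + Fe2+(aq); hence Q = [Fe2+(aq)] / [Pt2+(aq)] = 21.2 (log Q = 1.326).
E = E° − (0.0591/n)·log Q = +1.647 − (0.0591/2)(1.326) = +1.61 V.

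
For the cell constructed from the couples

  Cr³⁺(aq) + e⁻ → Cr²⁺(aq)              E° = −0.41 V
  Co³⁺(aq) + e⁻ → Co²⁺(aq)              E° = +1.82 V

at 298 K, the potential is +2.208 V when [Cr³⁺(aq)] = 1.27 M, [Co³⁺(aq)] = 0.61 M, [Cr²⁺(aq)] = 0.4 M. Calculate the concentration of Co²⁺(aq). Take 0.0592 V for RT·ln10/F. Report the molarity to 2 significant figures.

The Co³⁺/Co²⁺ couple has the larger reduction potential, so it is the cathode: E°cell = +1.82 − (−0.41) = +2.23 V and n = 1.
Since E = E° − (0.0592/n)·log Q, log Q = n(E° − E)/0.0592 = 0.372.
For Co³⁺(aq) + Cr²⁺(aq) → Co²⁺(aq) + Cr³⁺(aq), the reaction quotient is Q = ([Co²⁺(aq)]·[Cr³⁺(aq)]) / ([Co³⁺(aq)]·[Cr²⁺(aq)]).
Substituting the known concentrations and solving, log [Co²⁺(aq)] = −0.344 and [Co²⁺(aq)] = 0.45 M.

0.45 M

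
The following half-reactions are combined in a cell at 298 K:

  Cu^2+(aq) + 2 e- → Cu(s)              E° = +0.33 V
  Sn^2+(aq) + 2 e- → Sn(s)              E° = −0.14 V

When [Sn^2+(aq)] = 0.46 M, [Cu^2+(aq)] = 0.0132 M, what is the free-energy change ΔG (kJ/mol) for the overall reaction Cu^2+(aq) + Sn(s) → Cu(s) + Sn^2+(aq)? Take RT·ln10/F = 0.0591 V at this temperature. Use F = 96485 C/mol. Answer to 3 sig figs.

−81.9 kJ/mol

The standard cell potential is +0.33 − (−0.14) = +0.47 V, with n = 2 electrons in the balanced equation.
Q = [Sn^2+(aq)] / [Cu^2+(aq)] = 34.8, so log Q = 1.542 and E = +0.47 − (0.0591/2)(1.542) = +0.4244 V.
Then ΔG = −nFE = −2 × 96485 × +0.4244 J/mol = −81.9 kJ/mol.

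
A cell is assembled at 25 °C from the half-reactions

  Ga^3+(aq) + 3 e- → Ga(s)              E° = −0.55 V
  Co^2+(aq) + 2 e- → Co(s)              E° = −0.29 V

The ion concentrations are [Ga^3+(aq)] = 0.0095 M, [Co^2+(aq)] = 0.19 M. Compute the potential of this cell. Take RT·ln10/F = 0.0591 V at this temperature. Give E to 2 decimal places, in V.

+0.28 V

The Co²⁺/Co couple has the more positive E°, so it is the cathode; Ga³⁺/Ga is the anode.
E°cell = −0.29 − (−0.55) = +0.26 V, with n = 6 electrons transferred.
Balancing gives 3 Co^2+(aq) + 2 Ga(s) → 3 Co(s) + 2 Ga^3+(aq); hence Q = [Ga^3+(aq)]^2 / [Co^2+(aq)]^3 = 0.0132 (log Q = −1.881).
Applying E = E° − (RT ln10/nF)·log Q gives +0.26 − (0.0591/6)(−1.881) = +0.28 V.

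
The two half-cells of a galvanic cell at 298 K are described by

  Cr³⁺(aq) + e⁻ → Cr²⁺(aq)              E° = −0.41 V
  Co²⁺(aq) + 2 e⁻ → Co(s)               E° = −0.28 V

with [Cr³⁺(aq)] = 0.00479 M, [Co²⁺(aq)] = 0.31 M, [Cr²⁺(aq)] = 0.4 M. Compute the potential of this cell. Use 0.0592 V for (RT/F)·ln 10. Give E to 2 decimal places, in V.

+0.23 V

The Co²⁺/Co couple has the more positive E°, so it is the cathode; Cr³⁺/Cr²⁺ is the anode.
E°cell = −0.28 − (−0.41) = +0.13 V, with n = 2 electrons transferred.
For the overall reaction Co²⁺(aq) + 2 Cr²⁺(aq) → Co(s) + 2 Cr³⁺(aq), Q = [Cr³⁺(aq)]^2 / ([Co²⁺(aq)]·[Cr²⁺(aq)]^2) = 0.000463, giving log Q = −3.335.
Applying E = E° − (RT ln10/nF)·log Q gives +0.13 − (0.0592/2)(−3.335) = +0.23 V.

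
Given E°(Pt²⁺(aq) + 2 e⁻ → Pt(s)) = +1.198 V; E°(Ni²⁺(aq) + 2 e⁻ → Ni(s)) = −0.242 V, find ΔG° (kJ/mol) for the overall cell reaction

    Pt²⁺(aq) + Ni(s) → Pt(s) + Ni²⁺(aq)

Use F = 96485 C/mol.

In the reaction as written Pt²⁺(aq) is reduced, so the Pt²⁺/Pt couple is the cathode and Ni²⁺/Ni is the anode.
E°cell = +1.198 − (−0.242) = +1.440 V; balancing electrons gives n = 2.
ΔG° = −nFE°cell = −(2)(96485)(+1.440) J/mol = −278 kJ/mol.

−278 kJ/mol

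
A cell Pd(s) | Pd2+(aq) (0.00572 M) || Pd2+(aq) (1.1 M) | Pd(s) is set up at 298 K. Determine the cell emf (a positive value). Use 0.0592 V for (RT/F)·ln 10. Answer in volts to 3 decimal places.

For a concentration cell E°cell = 0, since both electrodes use the same couple.
The compartment with the higher Pd2+(aq) concentration (1.1 M) acts as the cathode; ions are reduced there and produced at the dilute (0.00572 M) anode.
With n = 2, Ecell = −(0.0592/2)·log([dilute]/[conc]) = −(0.0592/2)·log(0.00572/1.1) = +0.068 V.

0.068 V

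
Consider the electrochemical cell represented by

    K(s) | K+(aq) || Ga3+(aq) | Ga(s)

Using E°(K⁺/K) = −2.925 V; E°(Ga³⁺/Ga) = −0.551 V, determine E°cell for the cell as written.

+2.374 V

By convention the left-hand electrode in cell notation is the anode (oxidation) and the right-hand electrode is the cathode (reduction).
E°cell = E°(right) − E°(left) = −0.551 − (−2.925) = +2.374 V.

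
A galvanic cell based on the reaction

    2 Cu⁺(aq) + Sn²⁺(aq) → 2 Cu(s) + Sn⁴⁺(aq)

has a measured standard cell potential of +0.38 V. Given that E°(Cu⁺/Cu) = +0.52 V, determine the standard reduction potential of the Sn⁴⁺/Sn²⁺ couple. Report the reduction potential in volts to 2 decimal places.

+0.14 V

In the reaction as written the Cu⁺/Cu couple is reduced (cathode) and Sn⁴⁺/Sn²⁺ is oxidized (anode), so E°cell = E°(Cu⁺/Cu) − E°(Sn⁴⁺/Sn²⁺).
E°(Sn⁴⁺/Sn²⁺) = E°(cathode) − E°cell = +0.52 − (+0.38) = +0.14 V.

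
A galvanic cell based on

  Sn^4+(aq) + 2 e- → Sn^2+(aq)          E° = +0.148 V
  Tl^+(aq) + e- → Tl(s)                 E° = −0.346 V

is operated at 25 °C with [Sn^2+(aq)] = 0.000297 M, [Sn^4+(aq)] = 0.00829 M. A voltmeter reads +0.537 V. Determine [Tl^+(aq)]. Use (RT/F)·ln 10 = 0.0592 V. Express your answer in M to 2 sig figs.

With Sn⁴⁺/Sn²⁺ at the cathode and Tl⁺/Tl at the anode, E°cell = +0.148 − (−0.346) = +0.494 V (n = 2).
Since E = E° − (0.0592/n)·log Q, log Q = n(E° − E)/0.0592 = −1.453.
For Sn^4+(aq) + 2 Tl(s) → Sn^2+(aq) + 2 Tl^+(aq), the reaction quotient is Q = ([Sn^2+(aq)]·[Tl^+(aq)]^2) / [Sn^4+(aq)].
Substituting the known concentrations and solving, log [Tl^+(aq)] = −0.004 and [Tl^+(aq)] = 0.99 M.

0.99 M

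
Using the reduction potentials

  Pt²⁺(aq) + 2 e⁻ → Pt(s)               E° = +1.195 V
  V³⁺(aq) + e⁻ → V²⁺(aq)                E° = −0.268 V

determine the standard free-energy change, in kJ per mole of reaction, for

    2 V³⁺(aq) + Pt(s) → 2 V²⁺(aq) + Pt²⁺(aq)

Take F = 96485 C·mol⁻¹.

+282 kJ/mol

In the reaction as written V³⁺(aq) is reduced, so the V³⁺/V²⁺ couple is the cathode and Pt²⁺/Pt is the anode.
E°cell = −0.268 − (+1.195) = −1.463 V; balancing electrons gives n = 2.
ΔG° = −nFE°cell = −(2)(96485)(−1.463) J/mol = +282 kJ/mol.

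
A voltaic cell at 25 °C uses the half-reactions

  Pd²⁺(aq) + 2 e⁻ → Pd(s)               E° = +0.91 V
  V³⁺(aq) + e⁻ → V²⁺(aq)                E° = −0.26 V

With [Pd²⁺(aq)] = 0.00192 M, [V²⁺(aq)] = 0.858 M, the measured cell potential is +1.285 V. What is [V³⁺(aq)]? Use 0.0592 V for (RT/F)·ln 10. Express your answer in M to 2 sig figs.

0.00043 M

The Pd²⁺/Pd couple has the larger reduction potential, so it is the cathode: E°cell = +0.91 − (−0.26) = +1.17 V and n = 2.
Rearranging E = E° − (0.0592/n)·log Q gives log Q = 2(+1.17 − (+1.285))/0.0592 = −3.885.
The balanced reaction is Pd²⁺(aq) + 2 V²⁺(aq) → Pd(s) + 2 V³⁺(aq), so Q = [V³⁺(aq)]^2 / ([Pd²⁺(aq)]·[V²⁺(aq)]^2).
Solving for the unknown gives log [V³⁺(aq)] = −3.367, so [V³⁺(aq)] ≈ 0.00043 M.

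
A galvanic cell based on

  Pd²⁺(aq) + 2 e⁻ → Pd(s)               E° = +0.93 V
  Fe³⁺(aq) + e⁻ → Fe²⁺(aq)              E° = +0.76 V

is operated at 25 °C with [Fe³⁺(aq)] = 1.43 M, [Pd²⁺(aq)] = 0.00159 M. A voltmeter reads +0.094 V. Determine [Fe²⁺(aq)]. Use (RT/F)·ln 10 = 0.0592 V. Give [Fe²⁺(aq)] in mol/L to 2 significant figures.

With Pd²⁺/Pd at the cathode and Fe³⁺/Fe²⁺ at the anode, E°cell = +0.93 − (+0.76) = +0.17 V (n = 2).
Since E = E° − (0.0592/n)·log Q, log Q = n(E° − E)/0.0592 = 2.568.
Balancing electrons gives Pd²⁺(aq) + 2 Fe²⁺(aq) → Pd(s) + 2 Fe³⁺(aq); thus Q = [Fe³⁺(aq)]^2 / ([Pd²⁺(aq)]·[Fe²⁺(aq)]^2).
Substituting the known concentrations and solving, log [Fe²⁺(aq)] = 0.271 and [Fe²⁺(aq)] = 1.9 M.

1.9 M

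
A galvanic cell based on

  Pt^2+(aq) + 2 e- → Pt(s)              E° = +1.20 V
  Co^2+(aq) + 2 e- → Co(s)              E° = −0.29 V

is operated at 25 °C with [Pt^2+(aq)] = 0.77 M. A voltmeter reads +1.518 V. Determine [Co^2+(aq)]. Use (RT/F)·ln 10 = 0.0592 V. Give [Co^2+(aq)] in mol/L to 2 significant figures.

Pt²⁺/Pt is the cathode (higher E°); E°cell = +1.20 − (−0.29) = +1.49 V with n = 2.
From the Nernst equation, log Q = n(E° − E)/0.0592 = 2·(+1.49 − (+1.518))/0.0592 = −0.946.
The balanced reaction is Pt^2+(aq) + Co(s) → Pt(s) + Co^2+(aq), so Q = [Co^2+(aq)] / [Pt^2+(aq)].
Isolating [Co^2+(aq)] in Q = 10^{−0.946} yields log [Co^2+(aq)] = −1.060, i.e. 0.087 M.

0.087 M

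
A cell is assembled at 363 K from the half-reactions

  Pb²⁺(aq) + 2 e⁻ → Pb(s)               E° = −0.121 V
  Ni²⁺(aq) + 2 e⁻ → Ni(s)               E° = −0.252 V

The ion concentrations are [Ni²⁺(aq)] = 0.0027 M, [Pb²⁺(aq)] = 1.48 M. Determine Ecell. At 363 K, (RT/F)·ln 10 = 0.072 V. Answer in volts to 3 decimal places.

+0.230 V

Since E°(Pb²⁺/Pb) > E°(Ni²⁺/Ni), Pb²⁺/Pb serves as the cathode.
E°cell = −0.121 − (−0.252) = +0.131 V, with n = 2 electrons transferred.
Balancing gives Pb²⁺(aq) + Ni(s) → Pb(s) + Ni²⁺(aq); hence Q = [Ni²⁺(aq)] / [Pb²⁺(aq)] = 0.00182 (log Q = −2.739).
By the Nernst equation, E = +0.131 − (0.072/2)·(−2.739) = +0.230 V.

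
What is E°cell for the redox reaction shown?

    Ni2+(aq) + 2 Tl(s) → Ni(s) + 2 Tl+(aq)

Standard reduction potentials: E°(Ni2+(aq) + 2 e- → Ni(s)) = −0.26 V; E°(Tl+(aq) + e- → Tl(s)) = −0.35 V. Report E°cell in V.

Ni2+(aq) gains electrons, so the Ni²⁺/Ni couple is the cathode; the Tl⁺/Tl couple is the anode.
E°cell = E°(cathode) − E°(anode) = −0.26 − (−0.35) = +0.09 V.
The positive value indicates the reaction is spontaneous as written.

+0.09 V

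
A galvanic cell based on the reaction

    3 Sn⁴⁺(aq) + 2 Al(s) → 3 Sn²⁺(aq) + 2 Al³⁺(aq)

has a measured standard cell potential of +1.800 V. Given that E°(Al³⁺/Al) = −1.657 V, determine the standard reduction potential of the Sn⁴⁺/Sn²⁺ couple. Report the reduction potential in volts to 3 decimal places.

+0.143 V

In the reaction as written the Sn⁴⁺/Sn²⁺ couple is reduced (cathode) and Al³⁺/Al is oxidized (anode), so E°cell = E°(Sn⁴⁺/Sn²⁺) − E°(Al³⁺/Al).
E°(Sn⁴⁺/Sn²⁺) = E°cell + E°(anode) = +1.800 + (−1.657) = +0.143 V.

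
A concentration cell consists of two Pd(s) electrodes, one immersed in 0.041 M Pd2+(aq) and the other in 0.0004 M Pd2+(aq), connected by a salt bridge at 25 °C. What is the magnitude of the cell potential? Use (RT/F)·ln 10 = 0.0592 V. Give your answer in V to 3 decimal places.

0.060 V

For a concentration cell E°cell = 0, since both electrodes use the same couple.
The compartment with the higher Pd2+(aq) concentration (0.041 M) acts as the cathode; ions are reduced there and produced at the dilute (0.0004 M) anode.
With n = 2, Ecell = −(0.0592/2)·log([dilute]/[conc]) = −(0.0592/2)·log(0.0004/0.041) = +0.060 V.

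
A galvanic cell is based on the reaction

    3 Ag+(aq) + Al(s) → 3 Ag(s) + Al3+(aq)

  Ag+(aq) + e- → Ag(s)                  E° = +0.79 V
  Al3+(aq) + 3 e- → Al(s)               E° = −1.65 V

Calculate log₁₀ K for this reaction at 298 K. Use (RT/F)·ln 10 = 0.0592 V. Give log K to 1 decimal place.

log K = 123.6

The Ag⁺/Ag couple is reduced (cathode); E°cell = +0.79 − (−1.65) = +2.44 V with n = 3.
At equilibrium E = 0, so log K = nE°cell / 0.0592 = (3)(+2.44) / 0.0592 = 123.6.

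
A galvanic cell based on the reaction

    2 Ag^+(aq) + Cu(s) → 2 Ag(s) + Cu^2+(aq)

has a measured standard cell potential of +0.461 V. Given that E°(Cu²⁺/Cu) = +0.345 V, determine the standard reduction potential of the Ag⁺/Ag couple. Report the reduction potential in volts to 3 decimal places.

In the reaction as written the Ag⁺/Ag couple is reduced (cathode) and Cu²⁺/Cu is oxidized (anode), so E°cell = E°(Ag⁺/Ag) − E°(Cu²⁺/Cu).
E°(Ag⁺/Ag) = E°cell + E°(anode) = +0.461 + (+0.345) = +0.806 V.

+0.806 V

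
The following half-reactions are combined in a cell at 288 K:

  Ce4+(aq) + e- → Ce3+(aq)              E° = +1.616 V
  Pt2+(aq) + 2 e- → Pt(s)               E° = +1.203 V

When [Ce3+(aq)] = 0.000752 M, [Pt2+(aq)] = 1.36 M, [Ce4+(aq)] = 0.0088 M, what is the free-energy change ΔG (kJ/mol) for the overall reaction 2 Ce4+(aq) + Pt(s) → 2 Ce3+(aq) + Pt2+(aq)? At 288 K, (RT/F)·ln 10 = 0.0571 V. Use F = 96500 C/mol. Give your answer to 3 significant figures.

E°cell = +1.616 − (+1.203) = +0.413 V; the balanced reaction transfers n = 2 electrons.
Here Q = ([Ce3+(aq)]^2·[Pt2+(aq)]) / [Ce4+(aq)]^2 = 0.00993 (log Q = −2.003), giving E = +0.413 − (0.0571/2)·(−2.003) = +0.4702 V.
Finally ΔG = −nFE = −(2)(96500 C/mol)(+0.4702 V) = −90.7 kJ/mol.

−90.7 kJ/mol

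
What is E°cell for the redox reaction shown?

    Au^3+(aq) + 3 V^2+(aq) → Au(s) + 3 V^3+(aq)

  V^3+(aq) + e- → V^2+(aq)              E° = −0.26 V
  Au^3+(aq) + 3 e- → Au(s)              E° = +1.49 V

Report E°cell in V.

+1.75 V

Au^3+(aq) gains electrons, so the Au³⁺/Au couple is the cathode; the V³⁺/V²⁺ couple is the anode.
E°cell = E°(cathode) − E°(anode) = +1.49 − (−0.26) = +1.75 V.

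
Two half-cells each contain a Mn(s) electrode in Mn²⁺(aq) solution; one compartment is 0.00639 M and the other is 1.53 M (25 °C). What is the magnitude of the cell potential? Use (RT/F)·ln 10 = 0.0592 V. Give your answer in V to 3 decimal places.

For a concentration cell E°cell = 0, since both electrodes use the same couple.
The compartment with the higher Mn²⁺(aq) concentration (1.53 M) acts as the cathode; ions are reduced there and produced at the dilute (0.00639 M) anode.
With n = 2, Ecell = −(0.0592/2)·log([dilute]/[conc]) = −(0.0592/2)·log(0.00639/1.53) = +0.070 V.

0.070 V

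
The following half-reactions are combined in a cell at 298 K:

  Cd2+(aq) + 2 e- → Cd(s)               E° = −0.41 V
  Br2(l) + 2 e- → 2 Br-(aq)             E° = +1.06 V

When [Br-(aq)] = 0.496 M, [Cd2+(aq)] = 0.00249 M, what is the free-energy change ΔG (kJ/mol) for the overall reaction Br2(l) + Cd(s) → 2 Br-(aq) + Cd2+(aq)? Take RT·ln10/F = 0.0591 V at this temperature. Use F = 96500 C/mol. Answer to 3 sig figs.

−302 kJ/mol

With Br₂/Br⁻ reduced at the cathode, E°cell = +1.06 − (−0.41) = +1.47 V and n = 2.
Here Q = [Br-(aq)]^2·[Cd2+(aq)] = 0.000613 (log Q = −3.213), giving E = +1.47 − (0.0591/2)·(−3.213) = +1.5649 V.
ΔG = −nFE = −(2)(96500)(+1.5649) J/mol = −302 kJ/mol.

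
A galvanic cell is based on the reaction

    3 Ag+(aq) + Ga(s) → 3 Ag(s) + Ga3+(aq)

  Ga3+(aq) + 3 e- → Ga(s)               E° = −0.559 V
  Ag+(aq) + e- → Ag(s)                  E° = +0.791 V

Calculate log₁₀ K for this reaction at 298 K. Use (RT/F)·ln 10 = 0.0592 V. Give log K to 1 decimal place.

log K = 68.4

The Ag⁺/Ag couple is reduced (cathode); E°cell = +0.791 − (−0.559) = +1.350 V with n = 3.
At equilibrium E = 0, so log K = nE°cell / 0.0592 = (3)(+1.350) / 0.0592 = 68.4.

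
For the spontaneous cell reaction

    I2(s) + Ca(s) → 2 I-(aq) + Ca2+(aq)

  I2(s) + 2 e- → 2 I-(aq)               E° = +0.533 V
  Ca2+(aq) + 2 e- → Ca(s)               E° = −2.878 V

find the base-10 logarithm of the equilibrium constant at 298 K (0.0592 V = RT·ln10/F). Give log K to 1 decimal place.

log K = 115.2

The I₂/I⁻ couple is reduced (cathode); E°cell = +0.533 − (−2.878) = +3.411 V with n = 2.
At equilibrium E = 0, so log K = nE°cell / 0.0592 = (2)(+3.411) / 0.0592 = 115.2.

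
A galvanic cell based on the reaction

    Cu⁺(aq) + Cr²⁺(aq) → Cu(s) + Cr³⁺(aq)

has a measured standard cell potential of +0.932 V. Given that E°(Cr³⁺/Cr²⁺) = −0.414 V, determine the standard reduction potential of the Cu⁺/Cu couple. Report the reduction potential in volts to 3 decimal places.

In the reaction as written the Cu⁺/Cu couple is reduced (cathode) and Cr³⁺/Cr²⁺ is oxidized (anode), so E°cell = E°(Cu⁺/Cu) − E°(Cr³⁺/Cr²⁺).
E°(Cu⁺/Cu) = E°cell + E°(anode) = +0.932 + (−0.414) = +0.518 V.

+0.518 V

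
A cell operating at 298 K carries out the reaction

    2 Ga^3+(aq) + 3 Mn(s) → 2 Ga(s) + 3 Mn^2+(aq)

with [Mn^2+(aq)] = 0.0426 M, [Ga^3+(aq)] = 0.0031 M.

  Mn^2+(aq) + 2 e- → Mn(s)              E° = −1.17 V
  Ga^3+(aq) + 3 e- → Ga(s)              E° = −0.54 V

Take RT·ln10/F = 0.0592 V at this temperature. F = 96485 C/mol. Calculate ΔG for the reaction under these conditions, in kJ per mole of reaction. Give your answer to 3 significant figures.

E°cell = −0.54 − (−1.17) = +0.63 V; the balanced reaction transfers n = 6 electrons.
The reaction quotient is [Mn^2+(aq)]^3 / [Ga^3+(aq)]^2 = 8.04; by Nernst, E = +0.63 − (0.0592/6)(0.906) = +0.6211 V.
ΔG = −nFE = −(6)(96485)(+0.6211) J/mol = −360 kJ/mol.

−360 kJ/mol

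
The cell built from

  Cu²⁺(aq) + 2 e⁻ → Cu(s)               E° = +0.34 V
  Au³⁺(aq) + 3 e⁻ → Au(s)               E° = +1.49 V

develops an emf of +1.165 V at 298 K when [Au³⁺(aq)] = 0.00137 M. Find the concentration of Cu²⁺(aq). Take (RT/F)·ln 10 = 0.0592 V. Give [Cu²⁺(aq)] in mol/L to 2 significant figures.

With Au³⁺/Au at the cathode and Cu²⁺/Cu at the anode, E°cell = +1.49 − (+0.34) = +1.15 V (n = 6).
Rearranging E = E° − (0.0592/n)·log Q gives log Q = 6(+1.15 − (+1.165))/0.0592 = −1.520.
For 2 Au³⁺(aq) + 3 Cu(s) → 2 Au(s) + 3 Cu²⁺(aq), the reaction quotient is Q = [Cu²⁺(aq)]^3 / [Au³⁺(aq)]^2.
Isolating [Cu²⁺(aq)] in Q = 10^{−1.520} yields log [Cu²⁺(aq)] = −2.416, i.e. 0.0038 M.

0.0038 M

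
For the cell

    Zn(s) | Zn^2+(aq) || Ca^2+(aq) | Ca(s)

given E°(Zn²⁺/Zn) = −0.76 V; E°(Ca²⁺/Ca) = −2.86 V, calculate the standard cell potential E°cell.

−2.10 V

By convention the left-hand electrode in cell notation is the anode (oxidation) and the right-hand electrode is the cathode (reduction).
E°cell = E°(right) − E°(left) = −2.86 − (−0.76) = −2.10 V.
The negative sign shows that, as written, the cell would require an external voltage to drive the reaction.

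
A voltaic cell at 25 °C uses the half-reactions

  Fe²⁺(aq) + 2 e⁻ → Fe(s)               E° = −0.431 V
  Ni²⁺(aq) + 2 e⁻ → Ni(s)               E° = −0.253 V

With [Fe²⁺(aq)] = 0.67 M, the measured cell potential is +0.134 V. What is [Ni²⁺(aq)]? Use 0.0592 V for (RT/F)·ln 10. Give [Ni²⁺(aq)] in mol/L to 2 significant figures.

0.022 M

Ni²⁺/Ni is the cathode (higher E°); E°cell = −0.253 − (−0.431) = +0.178 V with n = 2.
From the Nernst equation, log Q = n(E° − E)/0.0592 = 2·(+0.178 − (+0.134))/0.0592 = 1.486.
Balancing electrons gives Ni²⁺(aq) + Fe(s) → Ni(s) + Fe²⁺(aq); thus Q = [Fe²⁺(aq)] / [Ni²⁺(aq)].
Isolating [Ni²⁺(aq)] in Q = 10^{1.486} yields log [Ni²⁺(aq)] = −1.660, i.e. 0.022 M.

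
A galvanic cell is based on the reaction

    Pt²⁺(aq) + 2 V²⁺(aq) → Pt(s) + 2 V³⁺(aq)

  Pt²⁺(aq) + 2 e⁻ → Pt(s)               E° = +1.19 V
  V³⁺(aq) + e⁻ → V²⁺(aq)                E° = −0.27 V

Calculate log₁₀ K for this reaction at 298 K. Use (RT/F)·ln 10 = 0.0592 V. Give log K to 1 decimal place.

The Pt²⁺/Pt couple is reduced (cathode); E°cell = +1.19 − (−0.27) = +1.46 V with n = 2.
At equilibrium E = 0, so log K = nE°cell / 0.0592 = (2)(+1.46) / 0.0592 = 49.3.

log K = 49.3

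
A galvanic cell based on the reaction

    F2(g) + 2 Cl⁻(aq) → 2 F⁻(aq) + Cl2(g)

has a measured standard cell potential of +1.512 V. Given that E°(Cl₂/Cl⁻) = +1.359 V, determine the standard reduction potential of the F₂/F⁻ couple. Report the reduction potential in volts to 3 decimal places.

In the reaction as written the F₂/F⁻ couple is reduced (cathode) and Cl₂/Cl⁻ is oxidized (anode), so E°cell = E°(F₂/F⁻) − E°(Cl₂/Cl⁻).
E°(F₂/F⁻) = E°cell + E°(anode) = +1.512 + (+1.359) = +2.871 V.

+2.871 V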